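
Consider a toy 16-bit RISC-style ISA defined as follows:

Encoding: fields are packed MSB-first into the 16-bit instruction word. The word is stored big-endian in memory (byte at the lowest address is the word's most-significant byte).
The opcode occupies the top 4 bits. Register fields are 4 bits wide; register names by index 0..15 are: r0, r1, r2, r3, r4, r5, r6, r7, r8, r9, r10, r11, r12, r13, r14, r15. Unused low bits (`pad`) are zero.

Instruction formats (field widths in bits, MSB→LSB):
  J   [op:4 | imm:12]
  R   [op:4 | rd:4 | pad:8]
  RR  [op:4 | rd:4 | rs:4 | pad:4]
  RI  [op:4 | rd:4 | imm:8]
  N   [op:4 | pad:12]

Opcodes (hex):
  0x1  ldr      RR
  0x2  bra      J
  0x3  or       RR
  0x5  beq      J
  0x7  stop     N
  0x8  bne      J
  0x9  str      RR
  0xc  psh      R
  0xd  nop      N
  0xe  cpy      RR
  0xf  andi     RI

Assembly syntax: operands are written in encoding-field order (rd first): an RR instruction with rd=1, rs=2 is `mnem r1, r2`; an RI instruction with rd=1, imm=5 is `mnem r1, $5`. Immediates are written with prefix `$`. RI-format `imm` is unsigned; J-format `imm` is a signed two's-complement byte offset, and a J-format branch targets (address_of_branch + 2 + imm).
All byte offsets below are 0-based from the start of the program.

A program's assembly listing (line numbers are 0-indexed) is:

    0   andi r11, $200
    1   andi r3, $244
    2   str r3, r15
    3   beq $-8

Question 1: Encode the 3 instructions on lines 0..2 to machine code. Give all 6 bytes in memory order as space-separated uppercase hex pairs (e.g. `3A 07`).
FB C8 F3 F4 93 F0

L0: andi op=0xf:4|rd=11:4|imm=200:8 ⇒ 0xfbc8 ⇒ big fb c8
L1: andi op=0xf:4|rd=3:4|imm=244:8 ⇒ 0xf3f4 ⇒ big f3 f4
L2: str op=0x9:4|rd=3:4|rs=15:4|pad=0:4 ⇒ 0x93f0 ⇒ big 93 f0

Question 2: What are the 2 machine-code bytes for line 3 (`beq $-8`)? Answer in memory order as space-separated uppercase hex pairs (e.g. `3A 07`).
line 3 (beq): pack op=0x5:4|imm=-8:12 = 0x5ff8; big→ 5f f8

5F F8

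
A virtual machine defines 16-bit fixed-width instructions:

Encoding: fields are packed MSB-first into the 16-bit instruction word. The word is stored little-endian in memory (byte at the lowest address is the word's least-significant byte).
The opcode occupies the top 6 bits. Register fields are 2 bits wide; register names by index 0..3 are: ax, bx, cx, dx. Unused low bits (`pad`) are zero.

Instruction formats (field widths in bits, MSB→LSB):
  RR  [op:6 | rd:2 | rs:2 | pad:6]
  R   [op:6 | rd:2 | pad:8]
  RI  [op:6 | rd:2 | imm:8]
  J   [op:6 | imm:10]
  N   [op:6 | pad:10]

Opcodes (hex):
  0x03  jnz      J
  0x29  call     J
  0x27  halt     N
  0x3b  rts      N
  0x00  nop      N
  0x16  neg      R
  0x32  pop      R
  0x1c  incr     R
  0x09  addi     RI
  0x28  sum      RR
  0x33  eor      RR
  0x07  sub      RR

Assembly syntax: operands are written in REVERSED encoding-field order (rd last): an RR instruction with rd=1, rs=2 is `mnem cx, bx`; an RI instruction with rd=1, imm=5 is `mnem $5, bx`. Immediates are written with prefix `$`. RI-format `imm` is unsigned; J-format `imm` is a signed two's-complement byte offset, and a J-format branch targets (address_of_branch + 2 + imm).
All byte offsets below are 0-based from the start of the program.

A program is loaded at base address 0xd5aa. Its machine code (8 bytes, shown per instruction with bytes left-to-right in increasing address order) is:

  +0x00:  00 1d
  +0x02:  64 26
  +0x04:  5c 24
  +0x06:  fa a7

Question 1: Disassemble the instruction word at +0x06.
@+06  little-endian(fa a7) = 0xa7fa
  opcode bits[15:10]=0x29: call/J
  [9:0] imm=1018 (s10→-6) = $-6

call $-6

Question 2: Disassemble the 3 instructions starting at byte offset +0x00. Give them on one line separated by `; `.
+0x00: 00 1d ⇒ word 0x1d00 (little)
  top 6b → 0x7 → sub [RR]
  rd: (w>>8)&0x3=0x1 → bx
  rs: (w>>6)&0x3=0x0 → ax
+0x02: 64 26 ⇒ word 0x2664 (little)
  top 6b → 0x9 → addi [RI]
  rd: (w>>8)&0x3=0x2 → cx
  imm: (w>>0)&0xff=0x64 → $100
+0x04: 5c 24 ⇒ word 0x245c (little)
  top 6b → 0x9 → addi [RI]
  rd: (w>>8)&0x3=0x0 → ax
  imm: (w>>0)&0xff=0x5c → $92

sub ax, bx; addi $100, cx; addi $92, ax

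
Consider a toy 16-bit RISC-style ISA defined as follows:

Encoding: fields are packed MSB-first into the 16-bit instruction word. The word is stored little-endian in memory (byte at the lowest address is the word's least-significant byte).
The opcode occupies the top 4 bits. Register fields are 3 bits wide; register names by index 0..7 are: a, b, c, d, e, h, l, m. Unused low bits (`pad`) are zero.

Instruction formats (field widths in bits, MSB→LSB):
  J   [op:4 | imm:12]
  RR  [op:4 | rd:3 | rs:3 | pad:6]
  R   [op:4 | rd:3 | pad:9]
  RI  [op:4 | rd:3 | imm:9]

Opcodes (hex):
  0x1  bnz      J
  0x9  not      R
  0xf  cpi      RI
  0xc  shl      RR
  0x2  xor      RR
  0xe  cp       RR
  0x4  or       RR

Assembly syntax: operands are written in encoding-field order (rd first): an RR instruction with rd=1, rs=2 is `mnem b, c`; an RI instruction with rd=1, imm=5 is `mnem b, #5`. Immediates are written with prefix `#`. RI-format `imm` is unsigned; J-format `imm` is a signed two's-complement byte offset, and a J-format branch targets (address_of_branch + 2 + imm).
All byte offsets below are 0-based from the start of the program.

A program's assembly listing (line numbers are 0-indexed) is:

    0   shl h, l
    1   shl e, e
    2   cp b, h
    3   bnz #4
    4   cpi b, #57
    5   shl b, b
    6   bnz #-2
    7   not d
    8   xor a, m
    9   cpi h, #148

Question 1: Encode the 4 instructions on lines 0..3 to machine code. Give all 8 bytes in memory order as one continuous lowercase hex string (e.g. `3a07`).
80cb00c940e30410

L0: shl op=0xc:4|rd=5:3|rs=6:3|pad=0:6 ⇒ 0xcb80 ⇒ little 80 cb
L1: shl op=0xc:4|rd=4:3|rs=4:3|pad=0:6 ⇒ 0xc900 ⇒ little 00 c9
L2: cp op=0xe:4|rd=1:3|rs=5:3|pad=0:6 ⇒ 0xe340 ⇒ little 40 e3
L3: bnz op=0x1:4|imm=4:12 ⇒ 0x1004 ⇒ little 04 10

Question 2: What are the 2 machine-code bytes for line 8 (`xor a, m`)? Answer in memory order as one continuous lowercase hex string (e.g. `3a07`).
L8: xor op=0x2:4|rd=0:3|rs=7:3|pad=0:6 ⇒ 0x21c0 ⇒ little c0 21

c021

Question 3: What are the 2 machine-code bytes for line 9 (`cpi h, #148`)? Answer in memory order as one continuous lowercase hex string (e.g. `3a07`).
94fa

line 9 (cpi): pack op=0xf:4|rd=5:3|imm=148:9 = 0xfa94; little→ 94 fa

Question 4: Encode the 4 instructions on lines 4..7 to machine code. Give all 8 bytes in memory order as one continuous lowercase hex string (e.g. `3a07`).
39f240c2fe1f0096

line 4 (cpi): pack op=0xf:4|rd=1:3|imm=57:9 = 0xf239; little→ 39 f2
line 5 (shl): pack op=0xc:4|rd=1:3|rs=1:3|pad=0:6 = 0xc240; little→ 40 c2
line 6 (bnz): pack op=0x1:4|imm=-2:12 = 0x1ffe; little→ fe 1f
line 7 (not): pack op=0x9:4|rd=3:3|pad=0:9 = 0x9600; little→ 00 96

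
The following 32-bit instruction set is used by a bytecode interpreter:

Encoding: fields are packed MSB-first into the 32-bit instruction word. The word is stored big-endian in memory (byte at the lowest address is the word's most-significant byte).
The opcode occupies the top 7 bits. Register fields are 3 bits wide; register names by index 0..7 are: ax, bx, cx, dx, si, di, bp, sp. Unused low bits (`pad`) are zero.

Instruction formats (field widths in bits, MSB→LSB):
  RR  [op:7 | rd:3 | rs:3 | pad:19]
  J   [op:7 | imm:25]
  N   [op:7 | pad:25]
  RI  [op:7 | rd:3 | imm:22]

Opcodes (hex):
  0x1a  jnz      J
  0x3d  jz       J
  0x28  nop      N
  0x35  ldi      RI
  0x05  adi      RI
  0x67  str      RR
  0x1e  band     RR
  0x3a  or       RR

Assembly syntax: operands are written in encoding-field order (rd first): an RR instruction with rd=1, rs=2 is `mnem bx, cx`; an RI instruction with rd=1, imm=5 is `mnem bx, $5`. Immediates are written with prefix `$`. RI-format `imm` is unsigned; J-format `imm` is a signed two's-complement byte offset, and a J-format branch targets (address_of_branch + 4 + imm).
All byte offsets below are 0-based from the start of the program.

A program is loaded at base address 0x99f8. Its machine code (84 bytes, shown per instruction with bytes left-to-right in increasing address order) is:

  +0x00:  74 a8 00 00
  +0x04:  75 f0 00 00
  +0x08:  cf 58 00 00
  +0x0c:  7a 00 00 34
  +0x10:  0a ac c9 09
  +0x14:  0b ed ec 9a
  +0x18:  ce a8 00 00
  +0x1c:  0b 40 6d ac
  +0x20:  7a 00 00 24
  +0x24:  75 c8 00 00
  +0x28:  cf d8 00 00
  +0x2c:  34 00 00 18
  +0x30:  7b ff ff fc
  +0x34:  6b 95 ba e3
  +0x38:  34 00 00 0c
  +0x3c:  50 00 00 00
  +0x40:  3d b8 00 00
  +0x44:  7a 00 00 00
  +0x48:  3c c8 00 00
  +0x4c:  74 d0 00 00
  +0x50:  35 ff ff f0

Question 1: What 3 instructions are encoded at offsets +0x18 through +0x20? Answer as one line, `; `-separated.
off 0x18: read ce a8 00 00 as big → 0xcea80000
  op=0xcea80000>>25=0x67 ⇒ str (RR)
  rd: (w>>22)&0x7=0x2 → cx
  rs: (w>>19)&0x7=0x5 → di
off 0x1c: read 0b 40 6d ac as big → 0x0b406dac
  op=0x0b406dac>>25=0x5 ⇒ adi (RI)
  rd: (w>>22)&0x7=0x5 → di
  imm: (w>>0)&0x3fffff=0x6dac → $28076
off 0x20: read 7a 00 00 24 as big → 0x7a000024
  op=0x7a000024>>25=0x3d ⇒ jz (J)
  imm: (w>>0)&0x1ffffff=0x24 → $36

str cx, di; adi di, $28076; jz $36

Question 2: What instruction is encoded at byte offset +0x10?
+0x10: 0a ac c9 09 ⇒ word 0x0aacc909 (big)
  top 7b → 0x5 → adi [RI]
  [24:22] rd=2 = cx
  [21:0] imm=2935049 = $2935049

adi cx, $2935049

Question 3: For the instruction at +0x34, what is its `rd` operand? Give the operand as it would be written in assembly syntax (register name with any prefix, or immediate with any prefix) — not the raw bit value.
[34] 6b 95 ba e3 → 0x6b95bae3
  op=0x6b95bae3>>25=0x35 ⇒ ldi (RI)
  rd@[24:22]=0x6 ⇒ bp
  imm@[21:0]=0x15bae3 ⇒ $1424099

bp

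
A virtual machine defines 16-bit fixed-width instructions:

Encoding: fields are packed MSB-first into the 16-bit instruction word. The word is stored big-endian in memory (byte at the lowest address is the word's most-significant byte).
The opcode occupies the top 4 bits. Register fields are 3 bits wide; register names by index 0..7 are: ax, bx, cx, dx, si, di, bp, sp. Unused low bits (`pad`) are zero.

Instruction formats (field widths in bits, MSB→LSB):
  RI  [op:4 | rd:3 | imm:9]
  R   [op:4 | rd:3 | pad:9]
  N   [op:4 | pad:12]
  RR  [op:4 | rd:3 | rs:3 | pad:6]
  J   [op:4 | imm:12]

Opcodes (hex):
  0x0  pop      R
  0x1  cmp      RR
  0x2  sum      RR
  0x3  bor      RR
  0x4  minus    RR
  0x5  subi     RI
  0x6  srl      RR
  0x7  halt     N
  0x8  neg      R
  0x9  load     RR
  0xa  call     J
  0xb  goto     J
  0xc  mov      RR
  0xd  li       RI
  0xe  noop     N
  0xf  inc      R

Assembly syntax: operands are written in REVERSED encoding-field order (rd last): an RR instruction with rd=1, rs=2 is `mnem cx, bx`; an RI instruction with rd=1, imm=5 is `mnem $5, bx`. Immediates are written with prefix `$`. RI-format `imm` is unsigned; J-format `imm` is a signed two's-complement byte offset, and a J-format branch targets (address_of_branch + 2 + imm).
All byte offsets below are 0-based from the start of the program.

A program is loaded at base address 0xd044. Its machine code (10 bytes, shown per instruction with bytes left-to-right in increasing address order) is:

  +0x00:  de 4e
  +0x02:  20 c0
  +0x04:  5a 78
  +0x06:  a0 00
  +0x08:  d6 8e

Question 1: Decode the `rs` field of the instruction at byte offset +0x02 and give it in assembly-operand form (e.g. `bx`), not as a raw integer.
dx

[02] 20 c0 → 0x20c0
  opcode bits[15:12]=0x2: sum/RR
  rd: (w>>9)&0x7=0x0 → ax
  rs: (w>>6)&0x7=0x3 → dx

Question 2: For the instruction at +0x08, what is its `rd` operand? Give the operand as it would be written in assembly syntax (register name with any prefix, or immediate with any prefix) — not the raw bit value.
[08] d6 8e → 0xd68e
  opcode bits[15:12]=0xd: li/RI
  rd: (w>>9)&0x7=0x3 → dx
  imm: (w>>0)&0x1ff=0x8e → $142

dx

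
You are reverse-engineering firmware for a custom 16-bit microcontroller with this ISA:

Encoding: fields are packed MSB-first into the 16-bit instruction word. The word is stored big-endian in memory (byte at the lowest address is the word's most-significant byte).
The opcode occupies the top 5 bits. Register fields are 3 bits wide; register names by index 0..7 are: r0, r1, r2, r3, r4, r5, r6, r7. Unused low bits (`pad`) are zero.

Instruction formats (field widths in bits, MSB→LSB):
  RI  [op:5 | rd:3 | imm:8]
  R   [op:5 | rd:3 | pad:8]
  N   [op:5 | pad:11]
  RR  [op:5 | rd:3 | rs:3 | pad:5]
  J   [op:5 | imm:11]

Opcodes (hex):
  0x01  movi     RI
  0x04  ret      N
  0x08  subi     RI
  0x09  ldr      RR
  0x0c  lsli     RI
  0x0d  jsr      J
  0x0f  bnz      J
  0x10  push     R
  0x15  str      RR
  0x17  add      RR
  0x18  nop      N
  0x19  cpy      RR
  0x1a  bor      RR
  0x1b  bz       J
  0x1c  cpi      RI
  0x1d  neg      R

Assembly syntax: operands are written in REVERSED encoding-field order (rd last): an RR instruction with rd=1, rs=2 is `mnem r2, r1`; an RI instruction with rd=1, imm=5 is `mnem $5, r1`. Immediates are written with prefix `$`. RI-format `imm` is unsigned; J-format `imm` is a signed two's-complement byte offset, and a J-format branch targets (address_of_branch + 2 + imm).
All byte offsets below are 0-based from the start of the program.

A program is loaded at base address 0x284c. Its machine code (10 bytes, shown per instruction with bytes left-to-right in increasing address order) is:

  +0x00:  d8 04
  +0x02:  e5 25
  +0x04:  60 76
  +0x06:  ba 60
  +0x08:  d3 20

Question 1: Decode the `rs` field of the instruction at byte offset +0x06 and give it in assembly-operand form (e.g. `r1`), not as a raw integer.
r3

+0x06: ba 60 ⇒ word 0xba60 (big)
  top 5b → 0x17 → add [RR]
  [10:8] rd=2 = r2
  [7:5] rs=3 = r3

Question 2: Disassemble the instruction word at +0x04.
off 0x04: read 60 76 as big → 0x6076
  opcode bits[15:11]=0xc: lsli/RI
  rd: (w>>8)&0x7=0x0 → r0
  imm: (w>>0)&0xff=0x76 → $118

lsli $118, r0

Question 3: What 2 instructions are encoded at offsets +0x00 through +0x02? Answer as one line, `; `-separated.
[00] d8 04 → 0xd804
  op=0xd804>>11=0x1b ⇒ bz (J)
  imm: (w>>0)&0x7ff=0x4 → $4
[02] e5 25 → 0xe525
  op=0xe525>>11=0x1c ⇒ cpi (RI)
  rd: (w>>8)&0x7=0x5 → r5
  imm: (w>>0)&0xff=0x25 → $37

bz $4; cpi $37, r5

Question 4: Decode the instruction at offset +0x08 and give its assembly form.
bor r1, r3

[08] d3 20 → 0xd320
  op=0xd320>>11=0x1a ⇒ bor (RR)
  rd@[10:8]=0x3 ⇒ r3
  rs@[7:5]=0x1 ⇒ r1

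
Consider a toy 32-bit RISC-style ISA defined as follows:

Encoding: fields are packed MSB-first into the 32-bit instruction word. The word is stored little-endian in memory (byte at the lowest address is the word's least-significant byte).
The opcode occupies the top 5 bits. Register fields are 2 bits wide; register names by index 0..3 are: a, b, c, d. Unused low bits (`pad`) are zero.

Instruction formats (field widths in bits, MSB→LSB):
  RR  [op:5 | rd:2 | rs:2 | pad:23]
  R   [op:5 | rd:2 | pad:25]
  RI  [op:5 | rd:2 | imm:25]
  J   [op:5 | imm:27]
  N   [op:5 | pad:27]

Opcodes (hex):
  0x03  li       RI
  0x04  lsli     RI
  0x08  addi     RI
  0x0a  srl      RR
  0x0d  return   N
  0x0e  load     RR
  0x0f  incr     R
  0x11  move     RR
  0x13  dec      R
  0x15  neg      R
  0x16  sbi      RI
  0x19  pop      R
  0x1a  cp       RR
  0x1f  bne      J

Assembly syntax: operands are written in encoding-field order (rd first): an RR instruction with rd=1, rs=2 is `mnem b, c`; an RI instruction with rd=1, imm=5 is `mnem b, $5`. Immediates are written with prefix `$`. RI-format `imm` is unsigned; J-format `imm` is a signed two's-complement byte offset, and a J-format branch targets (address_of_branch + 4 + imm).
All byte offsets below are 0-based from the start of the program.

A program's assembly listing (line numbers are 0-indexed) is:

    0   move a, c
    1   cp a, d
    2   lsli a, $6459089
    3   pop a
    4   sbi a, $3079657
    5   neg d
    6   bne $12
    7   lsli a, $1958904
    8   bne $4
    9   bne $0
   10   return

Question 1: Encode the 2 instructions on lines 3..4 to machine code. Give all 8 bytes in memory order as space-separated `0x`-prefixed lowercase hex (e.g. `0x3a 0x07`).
L3: pop op=0x19:5|rd=0:2|pad=0:25 ⇒ 0xc8000000 ⇒ little 00 00 00 c8
L4: sbi op=0x16:5|rd=0:2|imm=3079657:25 ⇒ 0xb02efde9 ⇒ little e9 fd 2e b0

0x00 0x00 0x00 0xc8 0xe9 0xfd 0x2e 0xb0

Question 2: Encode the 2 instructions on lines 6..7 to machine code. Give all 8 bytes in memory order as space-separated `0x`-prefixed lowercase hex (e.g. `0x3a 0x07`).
0x0c 0x00 0x00 0xf8 0xf8 0xe3 0x1d 0x20

line 6 (bne): pack op=0x1f:5|imm=12:27 = 0xf800000c; little→ 0c 00 00 f8
line 7 (lsli): pack op=0x4:5|rd=0:2|imm=1958904:25 = 0x201de3f8; little→ f8 e3 1d 20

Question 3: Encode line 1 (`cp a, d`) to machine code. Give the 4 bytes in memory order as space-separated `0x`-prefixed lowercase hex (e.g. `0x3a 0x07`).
line 1 (cp): pack op=0x1a:5|rd=0:2|rs=3:2|pad=0:23 = 0xd1800000; little→ 00 00 80 d1

0x00 0x00 0x80 0xd1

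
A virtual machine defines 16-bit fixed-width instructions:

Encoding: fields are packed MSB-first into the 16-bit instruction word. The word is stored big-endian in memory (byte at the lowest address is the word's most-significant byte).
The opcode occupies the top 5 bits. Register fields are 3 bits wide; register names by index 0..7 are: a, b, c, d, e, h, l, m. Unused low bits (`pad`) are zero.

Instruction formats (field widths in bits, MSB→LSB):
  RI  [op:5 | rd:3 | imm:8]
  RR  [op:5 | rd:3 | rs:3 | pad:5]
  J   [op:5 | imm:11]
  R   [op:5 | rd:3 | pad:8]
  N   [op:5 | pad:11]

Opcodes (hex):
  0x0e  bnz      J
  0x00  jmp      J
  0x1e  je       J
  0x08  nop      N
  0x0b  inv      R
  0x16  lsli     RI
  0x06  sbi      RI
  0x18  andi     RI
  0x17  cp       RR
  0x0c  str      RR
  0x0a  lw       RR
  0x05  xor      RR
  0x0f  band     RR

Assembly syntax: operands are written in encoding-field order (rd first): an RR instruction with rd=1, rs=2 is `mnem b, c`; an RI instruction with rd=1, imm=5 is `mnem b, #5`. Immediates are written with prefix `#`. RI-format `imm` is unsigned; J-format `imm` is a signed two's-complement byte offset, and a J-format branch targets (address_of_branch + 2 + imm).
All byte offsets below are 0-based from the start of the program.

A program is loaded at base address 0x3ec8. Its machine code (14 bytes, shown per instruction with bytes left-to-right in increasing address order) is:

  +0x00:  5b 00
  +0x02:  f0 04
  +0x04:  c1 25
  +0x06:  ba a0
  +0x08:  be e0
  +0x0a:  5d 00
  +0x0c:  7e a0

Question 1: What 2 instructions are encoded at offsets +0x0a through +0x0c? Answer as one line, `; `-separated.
+0x0a: 5d 00 ⇒ word 0x5d00 (big)
  top 5b → 0xb → inv [R]
  [10:8] rd=5 = h
+0x0c: 7e a0 ⇒ word 0x7ea0 (big)
  top 5b → 0xf → band [RR]
  [10:8] rd=6 = l
  [7:5] rs=5 = h

inv h; band l, h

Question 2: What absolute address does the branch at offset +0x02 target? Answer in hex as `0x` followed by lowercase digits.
0x3ed0

[02] f0 04 → 0xf004
  op=0xf004>>11=0x1e ⇒ je (J)
  [10:0] imm=4 = #4
  target = base 0x3ec8 + off 0x02 + 2 + imm 4 = 0x3ed0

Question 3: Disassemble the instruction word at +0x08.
+0x08: be e0 ⇒ word 0xbee0 (big)
  top 5b → 0x17 → cp [RR]
  [10:8] rd=6 = l
  [7:5] rs=7 = m

cp l, m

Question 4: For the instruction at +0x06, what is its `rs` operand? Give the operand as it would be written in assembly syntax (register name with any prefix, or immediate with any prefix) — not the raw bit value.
h

off 0x06: read ba a0 as big → 0xbaa0
  op=0xbaa0>>11=0x17 ⇒ cp (RR)
  rd@[10:8]=0x2 ⇒ c
  rs@[7:5]=0x5 ⇒ h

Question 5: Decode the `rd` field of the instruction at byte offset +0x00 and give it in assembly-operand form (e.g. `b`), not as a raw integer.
@+00  big-endian(5b 00) = 0x5b00
  op=0x5b00>>11=0xb ⇒ inv (R)
  rd: (w>>8)&0x7=0x3 → d

d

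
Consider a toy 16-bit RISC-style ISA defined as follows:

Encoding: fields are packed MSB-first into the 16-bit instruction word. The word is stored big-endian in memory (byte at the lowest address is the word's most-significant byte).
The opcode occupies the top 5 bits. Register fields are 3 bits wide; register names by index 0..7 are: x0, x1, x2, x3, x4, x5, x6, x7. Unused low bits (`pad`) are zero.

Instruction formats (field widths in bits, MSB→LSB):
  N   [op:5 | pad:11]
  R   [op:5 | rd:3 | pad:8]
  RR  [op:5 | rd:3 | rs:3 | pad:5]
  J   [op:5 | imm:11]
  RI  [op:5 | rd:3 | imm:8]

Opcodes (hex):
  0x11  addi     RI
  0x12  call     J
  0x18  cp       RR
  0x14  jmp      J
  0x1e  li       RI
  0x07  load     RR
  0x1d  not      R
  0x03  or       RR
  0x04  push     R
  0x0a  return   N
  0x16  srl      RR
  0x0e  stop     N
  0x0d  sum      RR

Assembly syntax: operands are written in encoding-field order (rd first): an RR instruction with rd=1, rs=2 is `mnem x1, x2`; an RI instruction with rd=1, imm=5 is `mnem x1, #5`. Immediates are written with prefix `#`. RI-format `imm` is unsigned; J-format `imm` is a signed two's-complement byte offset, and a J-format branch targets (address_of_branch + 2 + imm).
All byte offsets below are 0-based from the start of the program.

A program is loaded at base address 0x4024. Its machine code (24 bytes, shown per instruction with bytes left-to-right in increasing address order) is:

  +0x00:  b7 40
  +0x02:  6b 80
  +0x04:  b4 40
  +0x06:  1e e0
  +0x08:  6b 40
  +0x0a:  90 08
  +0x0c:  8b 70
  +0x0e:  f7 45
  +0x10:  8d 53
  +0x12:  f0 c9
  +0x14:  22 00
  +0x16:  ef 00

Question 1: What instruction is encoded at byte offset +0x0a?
[0a] 90 08 → 0x9008
  top 5b → 0x12 → call [J]
  [10:0] imm=8 = #8

call #8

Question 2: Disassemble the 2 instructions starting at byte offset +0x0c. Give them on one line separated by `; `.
@+0c  big-endian(8b 70) = 0x8b70
  top 5b → 0x11 → addi [RI]
  rd: (w>>8)&0x7=0x3 → x3
  imm: (w>>0)&0xff=0x70 → #112
@+0e  big-endian(f7 45) = 0xf745
  top 5b → 0x1e → li [RI]
  rd: (w>>8)&0x7=0x7 → x7
  imm: (w>>0)&0xff=0x45 → #69

addi x3, #112; li x7, #69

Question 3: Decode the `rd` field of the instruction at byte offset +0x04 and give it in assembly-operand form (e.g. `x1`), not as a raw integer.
x4

+0x04: b4 40 ⇒ word 0xb440 (big)
  opcode bits[15:11]=0x16: srl/RR
  [10:8] rd=4 = x4
  [7:5] rs=2 = x2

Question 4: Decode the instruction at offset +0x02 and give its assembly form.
sum x3, x4

off 0x02: read 6b 80 as big → 0x6b80
  op=0x6b80>>11=0xd ⇒ sum (RR)
  [10:8] rd=3 = x3
  [7:5] rs=4 = x4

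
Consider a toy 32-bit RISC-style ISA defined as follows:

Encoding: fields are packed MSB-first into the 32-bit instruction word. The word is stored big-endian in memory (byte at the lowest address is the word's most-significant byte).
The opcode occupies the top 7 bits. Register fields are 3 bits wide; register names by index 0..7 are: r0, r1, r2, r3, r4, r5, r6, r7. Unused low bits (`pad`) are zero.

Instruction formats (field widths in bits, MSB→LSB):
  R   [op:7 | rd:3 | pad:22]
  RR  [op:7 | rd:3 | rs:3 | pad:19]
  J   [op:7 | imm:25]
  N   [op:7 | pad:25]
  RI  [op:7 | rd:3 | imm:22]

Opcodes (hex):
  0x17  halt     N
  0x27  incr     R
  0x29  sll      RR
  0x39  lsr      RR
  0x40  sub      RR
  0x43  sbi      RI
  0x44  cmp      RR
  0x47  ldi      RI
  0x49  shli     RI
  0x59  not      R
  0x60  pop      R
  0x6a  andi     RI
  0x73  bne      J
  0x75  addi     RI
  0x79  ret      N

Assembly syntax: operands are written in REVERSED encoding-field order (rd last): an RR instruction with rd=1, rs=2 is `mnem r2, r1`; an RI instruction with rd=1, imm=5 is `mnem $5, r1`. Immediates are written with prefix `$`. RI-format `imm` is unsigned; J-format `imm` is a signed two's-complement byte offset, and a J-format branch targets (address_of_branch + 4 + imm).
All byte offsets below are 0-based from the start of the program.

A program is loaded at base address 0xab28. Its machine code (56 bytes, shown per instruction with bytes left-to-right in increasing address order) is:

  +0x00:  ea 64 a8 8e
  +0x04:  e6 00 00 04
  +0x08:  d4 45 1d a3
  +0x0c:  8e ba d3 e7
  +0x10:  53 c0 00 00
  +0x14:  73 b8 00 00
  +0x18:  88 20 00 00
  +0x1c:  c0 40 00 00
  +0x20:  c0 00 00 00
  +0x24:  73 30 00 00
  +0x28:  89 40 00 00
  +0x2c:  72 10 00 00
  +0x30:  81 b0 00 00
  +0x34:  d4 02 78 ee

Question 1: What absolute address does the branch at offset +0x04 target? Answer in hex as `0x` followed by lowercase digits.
0xab34

[04] e6 00 00 04 → 0xe6000004
  op=0xe6000004>>25=0x73 ⇒ bne (J)
  imm@[24:0]=0x4 ⇒ $4
  target = base 0xab28 + off 0x04 + 4 + imm 4 = 0xab34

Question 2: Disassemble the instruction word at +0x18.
+0x18: 88 20 00 00 ⇒ word 0x88200000 (big)
  top 7b → 0x44 → cmp [RR]
  [24:22] rd=0 = r0
  [21:19] rs=4 = r4

cmp r4, r0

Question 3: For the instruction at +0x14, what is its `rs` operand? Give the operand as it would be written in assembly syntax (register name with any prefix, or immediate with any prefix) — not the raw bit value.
+0x14: 73 b8 00 00 ⇒ word 0x73b80000 (big)
  op=0x73b80000>>25=0x39 ⇒ lsr (RR)
  rd: (w>>22)&0x7=0x6 → r6
  rs: (w>>19)&0x7=0x7 → r7

r7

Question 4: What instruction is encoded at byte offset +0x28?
cmp r0, r5

+0x28: 89 40 00 00 ⇒ word 0x89400000 (big)
  opcode bits[31:25]=0x44: cmp/RR
  rd: (w>>22)&0x7=0x5 → r5
  rs: (w>>19)&0x7=0x0 → r0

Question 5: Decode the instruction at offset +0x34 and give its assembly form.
andi $162030, r0

@+34  big-endian(d4 02 78 ee) = 0xd40278ee
  opcode bits[31:25]=0x6a: andi/RI
  rd@[24:22]=0x0 ⇒ r0
  imm@[21:0]=0x278ee ⇒ $162030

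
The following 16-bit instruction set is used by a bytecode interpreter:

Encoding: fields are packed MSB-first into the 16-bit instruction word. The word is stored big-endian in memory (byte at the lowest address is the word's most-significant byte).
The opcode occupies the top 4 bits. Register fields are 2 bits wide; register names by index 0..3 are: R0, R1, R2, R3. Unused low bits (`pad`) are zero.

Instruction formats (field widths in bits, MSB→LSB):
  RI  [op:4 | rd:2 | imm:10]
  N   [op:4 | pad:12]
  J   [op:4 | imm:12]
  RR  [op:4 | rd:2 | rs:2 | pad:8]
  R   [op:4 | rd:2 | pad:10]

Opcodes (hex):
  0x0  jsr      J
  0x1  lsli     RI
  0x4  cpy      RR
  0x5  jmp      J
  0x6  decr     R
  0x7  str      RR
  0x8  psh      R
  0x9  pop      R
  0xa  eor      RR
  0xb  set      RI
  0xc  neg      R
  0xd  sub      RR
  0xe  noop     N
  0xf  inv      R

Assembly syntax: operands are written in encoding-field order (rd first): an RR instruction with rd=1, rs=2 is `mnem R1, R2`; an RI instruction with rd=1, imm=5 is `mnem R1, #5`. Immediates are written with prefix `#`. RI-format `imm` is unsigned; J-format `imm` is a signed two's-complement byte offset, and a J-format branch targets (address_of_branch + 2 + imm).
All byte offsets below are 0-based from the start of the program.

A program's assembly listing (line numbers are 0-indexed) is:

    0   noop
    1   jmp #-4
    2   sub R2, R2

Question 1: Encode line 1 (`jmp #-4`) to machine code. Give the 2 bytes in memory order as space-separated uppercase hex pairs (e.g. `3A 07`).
line 1 (jmp): pack op=0x5:4|imm=-4:12 = 0x5ffc; big→ 5f fc

5F FC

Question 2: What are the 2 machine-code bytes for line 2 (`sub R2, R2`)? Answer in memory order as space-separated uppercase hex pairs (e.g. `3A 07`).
DA 00

L2: sub op=0xd:4|rd=2:2|rs=2:2|pad=0:8 ⇒ 0xda00 ⇒ big da 00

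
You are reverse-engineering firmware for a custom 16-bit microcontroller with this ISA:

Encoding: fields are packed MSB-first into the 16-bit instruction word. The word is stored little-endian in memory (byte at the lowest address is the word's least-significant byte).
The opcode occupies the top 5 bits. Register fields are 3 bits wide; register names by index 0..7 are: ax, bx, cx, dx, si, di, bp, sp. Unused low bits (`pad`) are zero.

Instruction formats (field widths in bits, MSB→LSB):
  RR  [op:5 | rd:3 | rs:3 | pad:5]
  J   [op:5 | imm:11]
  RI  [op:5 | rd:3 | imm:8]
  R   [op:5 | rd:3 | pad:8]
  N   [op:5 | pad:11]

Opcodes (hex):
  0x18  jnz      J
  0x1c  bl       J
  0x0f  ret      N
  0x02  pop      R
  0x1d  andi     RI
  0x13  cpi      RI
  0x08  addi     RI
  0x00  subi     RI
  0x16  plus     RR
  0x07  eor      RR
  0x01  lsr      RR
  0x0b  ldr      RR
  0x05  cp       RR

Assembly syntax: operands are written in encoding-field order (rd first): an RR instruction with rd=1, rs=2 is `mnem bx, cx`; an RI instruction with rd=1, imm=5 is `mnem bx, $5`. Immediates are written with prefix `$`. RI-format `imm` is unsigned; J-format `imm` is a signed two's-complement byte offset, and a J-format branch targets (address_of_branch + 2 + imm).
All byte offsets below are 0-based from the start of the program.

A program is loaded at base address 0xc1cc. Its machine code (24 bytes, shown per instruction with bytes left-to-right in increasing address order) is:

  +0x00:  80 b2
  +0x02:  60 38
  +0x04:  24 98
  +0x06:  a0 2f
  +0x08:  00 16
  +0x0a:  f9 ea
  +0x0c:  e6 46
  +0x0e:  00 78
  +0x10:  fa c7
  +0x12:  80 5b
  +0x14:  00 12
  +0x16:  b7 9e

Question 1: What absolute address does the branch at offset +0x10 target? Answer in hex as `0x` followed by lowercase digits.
[10] fa c7 → 0xc7fa
  top 5b → 0x18 → jnz [J]
  [10:0] imm=2042 (s11→-6) = $-6
  target = base 0xc1cc + off 0x10 + 2 + imm -6 = 0xc1d8

0xc1d8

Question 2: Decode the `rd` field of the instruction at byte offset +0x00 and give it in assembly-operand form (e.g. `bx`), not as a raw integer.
+0x00: 80 b2 ⇒ word 0xb280 (little)
  top 5b → 0x16 → plus [RR]
  [10:8] rd=2 = cx
  [7:5] rs=4 = si

cx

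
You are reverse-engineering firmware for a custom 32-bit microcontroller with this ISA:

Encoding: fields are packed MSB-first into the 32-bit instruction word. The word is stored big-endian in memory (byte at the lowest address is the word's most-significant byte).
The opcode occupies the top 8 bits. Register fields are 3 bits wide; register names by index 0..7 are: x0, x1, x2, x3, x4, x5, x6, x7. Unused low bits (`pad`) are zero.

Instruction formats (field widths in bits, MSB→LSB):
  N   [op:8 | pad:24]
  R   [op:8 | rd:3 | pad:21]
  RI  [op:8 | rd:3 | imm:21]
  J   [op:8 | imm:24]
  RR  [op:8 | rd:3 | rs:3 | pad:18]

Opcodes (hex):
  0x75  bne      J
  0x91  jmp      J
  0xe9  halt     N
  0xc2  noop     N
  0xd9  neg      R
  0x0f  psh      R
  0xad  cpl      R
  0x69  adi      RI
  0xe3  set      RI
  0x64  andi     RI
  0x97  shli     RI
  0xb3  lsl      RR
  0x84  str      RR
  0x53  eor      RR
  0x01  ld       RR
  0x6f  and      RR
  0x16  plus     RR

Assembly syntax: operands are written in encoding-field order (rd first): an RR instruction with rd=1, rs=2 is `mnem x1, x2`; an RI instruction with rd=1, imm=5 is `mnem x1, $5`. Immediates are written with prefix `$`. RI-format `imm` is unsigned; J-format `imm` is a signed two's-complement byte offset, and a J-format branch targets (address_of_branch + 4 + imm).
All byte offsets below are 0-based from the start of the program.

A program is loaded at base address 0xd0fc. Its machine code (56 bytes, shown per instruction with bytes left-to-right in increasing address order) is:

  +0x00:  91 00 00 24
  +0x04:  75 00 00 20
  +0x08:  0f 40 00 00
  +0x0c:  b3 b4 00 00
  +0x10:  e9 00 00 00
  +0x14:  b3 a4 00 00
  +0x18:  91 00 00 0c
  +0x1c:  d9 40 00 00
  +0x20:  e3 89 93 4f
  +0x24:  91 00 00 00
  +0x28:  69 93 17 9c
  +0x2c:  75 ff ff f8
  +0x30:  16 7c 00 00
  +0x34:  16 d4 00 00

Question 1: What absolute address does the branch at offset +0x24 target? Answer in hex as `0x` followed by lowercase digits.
0xd124

[24] 91 00 00 00 → 0x91000000
  op=0x91000000>>24=0x91 ⇒ jmp (J)
  [23:0] imm=0 = $0
  target = base 0xd0fc + off 0x24 + 4 + imm 0 = 0xd124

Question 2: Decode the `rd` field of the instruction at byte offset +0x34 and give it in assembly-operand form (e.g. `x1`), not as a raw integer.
off 0x34: read 16 d4 00 00 as big → 0x16d40000
  op=0x16d40000>>24=0x16 ⇒ plus (RR)
  [23:21] rd=6 = x6
  [20:18] rs=5 = x5

x6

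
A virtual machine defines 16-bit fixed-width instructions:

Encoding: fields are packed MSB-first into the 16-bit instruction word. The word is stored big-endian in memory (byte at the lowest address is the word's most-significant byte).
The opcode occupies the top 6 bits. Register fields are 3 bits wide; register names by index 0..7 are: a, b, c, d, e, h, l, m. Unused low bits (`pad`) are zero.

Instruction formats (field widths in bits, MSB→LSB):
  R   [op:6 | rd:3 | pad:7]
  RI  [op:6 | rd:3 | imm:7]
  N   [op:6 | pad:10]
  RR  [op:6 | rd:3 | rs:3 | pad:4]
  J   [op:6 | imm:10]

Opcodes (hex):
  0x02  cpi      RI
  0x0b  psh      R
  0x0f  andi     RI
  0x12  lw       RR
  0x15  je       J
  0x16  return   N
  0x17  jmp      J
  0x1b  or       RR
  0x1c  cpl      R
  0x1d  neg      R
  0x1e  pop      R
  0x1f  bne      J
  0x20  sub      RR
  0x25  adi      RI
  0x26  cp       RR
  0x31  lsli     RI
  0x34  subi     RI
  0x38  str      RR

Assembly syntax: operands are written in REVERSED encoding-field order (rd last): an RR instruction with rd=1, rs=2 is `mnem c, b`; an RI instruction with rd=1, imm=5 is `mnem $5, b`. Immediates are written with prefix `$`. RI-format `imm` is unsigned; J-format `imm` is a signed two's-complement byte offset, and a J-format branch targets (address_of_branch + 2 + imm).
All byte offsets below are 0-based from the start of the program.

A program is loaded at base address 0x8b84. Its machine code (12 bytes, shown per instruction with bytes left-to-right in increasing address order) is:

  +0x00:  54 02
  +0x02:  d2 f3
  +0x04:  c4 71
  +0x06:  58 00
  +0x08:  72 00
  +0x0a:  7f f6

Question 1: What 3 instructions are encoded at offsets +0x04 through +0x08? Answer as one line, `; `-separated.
lsli $113, a; return; cpl e

[04] c4 71 → 0xc471
  op=0xc471>>10=0x31 ⇒ lsli (RI)
  [9:7] rd=0 = a
  [6:0] imm=113 = $113
[06] 58 00 → 0x5800
  op=0x5800>>10=0x16 ⇒ return (N)
[08] 72 00 → 0x7200
  op=0x7200>>10=0x1c ⇒ cpl (R)
  [9:7] rd=4 = e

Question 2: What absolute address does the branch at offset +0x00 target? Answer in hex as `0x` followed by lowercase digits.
[00] 54 02 → 0x5402
  opcode bits[15:10]=0x15: je/J
  imm: (w>>0)&0x3ff=0x2 → $2
  target = base 0x8b84 + off 0x00 + 2 + imm 2 = 0x8b88

0x8b88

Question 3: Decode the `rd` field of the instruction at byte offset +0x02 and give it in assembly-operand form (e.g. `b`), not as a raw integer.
off 0x02: read d2 f3 as big → 0xd2f3
  op=0xd2f3>>10=0x34 ⇒ subi (RI)
  rd: (w>>7)&0x7=0x5 → h
  imm: (w>>0)&0x7f=0x73 → $115

h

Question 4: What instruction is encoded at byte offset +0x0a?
bne $-10

off 0x0a: read 7f f6 as big → 0x7ff6
  top 6b → 0x1f → bne [J]
  imm@[9:0]=0x3f6 (s10→-10) ⇒ $-10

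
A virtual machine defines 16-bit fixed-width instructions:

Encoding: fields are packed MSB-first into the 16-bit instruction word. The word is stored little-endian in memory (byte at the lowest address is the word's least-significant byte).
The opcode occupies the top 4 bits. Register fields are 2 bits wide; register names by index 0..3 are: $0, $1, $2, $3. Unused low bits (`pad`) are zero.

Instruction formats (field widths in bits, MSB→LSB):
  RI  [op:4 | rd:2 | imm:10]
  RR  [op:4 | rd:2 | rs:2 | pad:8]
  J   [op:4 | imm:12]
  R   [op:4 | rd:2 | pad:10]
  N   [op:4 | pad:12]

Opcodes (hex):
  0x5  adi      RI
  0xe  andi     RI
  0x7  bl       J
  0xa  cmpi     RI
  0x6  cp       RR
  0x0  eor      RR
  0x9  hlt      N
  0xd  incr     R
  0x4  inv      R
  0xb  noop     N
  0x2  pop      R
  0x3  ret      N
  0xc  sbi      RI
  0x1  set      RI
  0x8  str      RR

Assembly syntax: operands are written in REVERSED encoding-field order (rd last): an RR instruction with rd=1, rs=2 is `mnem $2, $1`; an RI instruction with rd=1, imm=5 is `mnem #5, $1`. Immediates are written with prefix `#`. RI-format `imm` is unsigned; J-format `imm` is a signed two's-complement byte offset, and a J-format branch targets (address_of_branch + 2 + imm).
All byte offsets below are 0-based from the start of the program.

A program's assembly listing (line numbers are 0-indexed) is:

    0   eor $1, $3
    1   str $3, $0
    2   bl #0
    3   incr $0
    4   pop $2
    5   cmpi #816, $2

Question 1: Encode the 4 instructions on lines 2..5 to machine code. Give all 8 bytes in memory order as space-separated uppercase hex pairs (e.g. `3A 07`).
L2: bl op=0x7:4|imm=0:12 ⇒ 0x7000 ⇒ little 00 70
L3: incr op=0xd:4|rd=0:2|pad=0:10 ⇒ 0xd000 ⇒ little 00 d0
L4: pop op=0x2:4|rd=2:2|pad=0:10 ⇒ 0x2800 ⇒ little 00 28
L5: cmpi op=0xa:4|rd=2:2|imm=816:10 ⇒ 0xab30 ⇒ little 30 ab

00 70 00 D0 00 28 30 AB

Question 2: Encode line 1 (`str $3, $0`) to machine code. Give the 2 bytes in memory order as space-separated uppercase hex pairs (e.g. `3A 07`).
00 83

1. str fields op=0x8:4|rd=0:2|rs=3:2|pad=0:8 → word 8300h → 00 83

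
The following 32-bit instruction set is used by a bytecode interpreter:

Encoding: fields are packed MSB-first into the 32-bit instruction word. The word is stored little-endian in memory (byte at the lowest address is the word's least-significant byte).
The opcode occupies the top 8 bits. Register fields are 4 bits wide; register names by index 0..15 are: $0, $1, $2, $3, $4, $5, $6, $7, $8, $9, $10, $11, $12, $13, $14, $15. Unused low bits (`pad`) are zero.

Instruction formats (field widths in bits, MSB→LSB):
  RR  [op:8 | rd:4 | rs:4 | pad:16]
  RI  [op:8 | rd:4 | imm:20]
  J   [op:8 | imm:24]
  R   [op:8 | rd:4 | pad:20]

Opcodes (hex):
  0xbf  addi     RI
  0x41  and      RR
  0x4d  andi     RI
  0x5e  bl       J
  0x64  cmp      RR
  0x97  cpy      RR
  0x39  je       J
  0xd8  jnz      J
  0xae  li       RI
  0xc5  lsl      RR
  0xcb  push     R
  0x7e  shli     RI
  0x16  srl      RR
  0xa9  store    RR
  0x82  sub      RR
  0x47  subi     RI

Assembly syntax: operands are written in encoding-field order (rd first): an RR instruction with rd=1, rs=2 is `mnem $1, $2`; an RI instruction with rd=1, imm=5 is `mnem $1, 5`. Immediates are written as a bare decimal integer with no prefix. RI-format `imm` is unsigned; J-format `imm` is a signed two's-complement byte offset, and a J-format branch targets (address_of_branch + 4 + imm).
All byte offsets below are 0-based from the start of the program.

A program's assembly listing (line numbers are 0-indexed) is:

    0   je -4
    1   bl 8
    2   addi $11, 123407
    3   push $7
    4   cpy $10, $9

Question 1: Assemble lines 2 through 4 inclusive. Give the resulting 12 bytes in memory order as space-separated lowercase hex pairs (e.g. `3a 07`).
2. addi fields op=0xbf:8|rd=11:4|imm=123407:20 → word bfb1e20fh → 0f e2 b1 bf
3. push fields op=0xcb:8|rd=7:4|pad=0:20 → word cb700000h → 00 00 70 cb
4. cpy fields op=0x97:8|rd=10:4|rs=9:4|pad=0:16 → word 97a90000h → 00 00 a9 97

0f e2 b1 bf 00 00 70 cb 00 00 a9 97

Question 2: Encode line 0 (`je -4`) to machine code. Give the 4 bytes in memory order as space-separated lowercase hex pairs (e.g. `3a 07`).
0. je fields op=0x39:8|imm=-4:24 → word 39fffffch → fc ff ff 39

fc ff ff 39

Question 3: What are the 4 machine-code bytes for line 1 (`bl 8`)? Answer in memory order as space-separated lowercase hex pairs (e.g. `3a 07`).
08 00 00 5e

line 1 (bl): pack op=0x5e:8|imm=8:24 = 0x5e000008; little→ 08 00 00 5e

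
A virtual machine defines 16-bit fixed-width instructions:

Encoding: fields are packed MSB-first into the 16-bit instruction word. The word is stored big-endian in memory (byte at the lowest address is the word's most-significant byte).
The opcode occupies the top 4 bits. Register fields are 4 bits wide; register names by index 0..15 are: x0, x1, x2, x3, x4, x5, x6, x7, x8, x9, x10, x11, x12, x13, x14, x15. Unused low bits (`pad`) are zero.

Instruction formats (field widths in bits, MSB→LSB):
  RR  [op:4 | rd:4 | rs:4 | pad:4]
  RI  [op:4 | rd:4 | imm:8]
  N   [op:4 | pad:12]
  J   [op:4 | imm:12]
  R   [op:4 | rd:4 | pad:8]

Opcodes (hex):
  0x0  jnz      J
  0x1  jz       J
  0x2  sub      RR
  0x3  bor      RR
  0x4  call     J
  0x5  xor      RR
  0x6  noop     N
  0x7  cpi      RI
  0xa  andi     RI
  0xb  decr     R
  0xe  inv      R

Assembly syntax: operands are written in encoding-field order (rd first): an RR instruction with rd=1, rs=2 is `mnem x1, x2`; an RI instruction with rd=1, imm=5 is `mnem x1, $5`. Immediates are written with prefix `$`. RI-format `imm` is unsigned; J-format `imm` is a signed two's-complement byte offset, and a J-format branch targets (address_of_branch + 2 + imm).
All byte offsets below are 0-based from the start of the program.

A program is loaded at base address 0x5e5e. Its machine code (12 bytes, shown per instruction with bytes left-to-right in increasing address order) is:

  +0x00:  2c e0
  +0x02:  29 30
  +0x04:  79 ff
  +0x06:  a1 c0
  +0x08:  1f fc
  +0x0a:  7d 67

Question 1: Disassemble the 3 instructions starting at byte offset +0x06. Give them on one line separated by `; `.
andi x1, $192; jz $-4; cpi x13, $103

+0x06: a1 c0 ⇒ word 0xa1c0 (big)
  top 4b → 0xa → andi [RI]
  rd@[11:8]=0x1 ⇒ x1
  imm@[7:0]=0xc0 ⇒ $192
+0x08: 1f fc ⇒ word 0x1ffc (big)
  top 4b → 0x1 → jz [J]
  imm@[11:0]=0xffc (s12→-4) ⇒ $-4
+0x0a: 7d 67 ⇒ word 0x7d67 (big)
  top 4b → 0x7 → cpi [RI]
  rd@[11:8]=0xd ⇒ x13
  imm@[7:0]=0x67 ⇒ $103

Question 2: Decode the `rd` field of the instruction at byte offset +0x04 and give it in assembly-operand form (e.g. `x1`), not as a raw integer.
x9

[04] 79 ff → 0x79ff
  top 4b → 0x7 → cpi [RI]
  rd@[11:8]=0x9 ⇒ x9
  imm@[7:0]=0xff ⇒ $255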